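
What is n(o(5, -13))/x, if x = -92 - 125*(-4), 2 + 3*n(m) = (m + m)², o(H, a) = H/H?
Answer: 1/612 ≈ 0.0016340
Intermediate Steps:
o(H, a) = 1
n(m) = -⅔ + 4*m²/3 (n(m) = -⅔ + (m + m)²/3 = -⅔ + (2*m)²/3 = -⅔ + (4*m²)/3 = -⅔ + 4*m²/3)
x = 408 (x = -92 + 500 = 408)
n(o(5, -13))/x = (-⅔ + (4/3)*1²)/408 = (-⅔ + (4/3)*1)*(1/408) = (-⅔ + 4/3)*(1/408) = (⅔)*(1/408) = 1/612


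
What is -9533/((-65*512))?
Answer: 9533/33280 ≈ 0.28645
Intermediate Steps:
-9533/((-65*512)) = -9533/(-33280) = -9533*(-1/33280) = 9533/33280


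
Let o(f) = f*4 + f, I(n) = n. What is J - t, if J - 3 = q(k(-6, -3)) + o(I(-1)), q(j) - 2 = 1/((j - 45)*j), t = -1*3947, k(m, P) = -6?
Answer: 1207783/306 ≈ 3947.0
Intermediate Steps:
t = -3947
q(j) = 2 + 1/(j*(-45 + j)) (q(j) = 2 + 1/((j - 45)*j) = 2 + 1/((-45 + j)*j) = 2 + 1/(j*(-45 + j)))
o(f) = 5*f (o(f) = 4*f + f = 5*f)
J = 1/306 (J = 3 + ((1 - 90*(-6) + 2*(-6)²)/((-6)*(-45 - 6)) + 5*(-1)) = 3 + (-⅙*(1 + 540 + 2*36)/(-51) - 5) = 3 + (-⅙*(-1/51)*(1 + 540 + 72) - 5) = 3 + (-⅙*(-1/51)*613 - 5) = 3 + (613/306 - 5) = 3 - 917/306 = 1/306 ≈ 0.0032680)
J - t = 1/306 - 1*(-3947) = 1/306 + 3947 = 1207783/306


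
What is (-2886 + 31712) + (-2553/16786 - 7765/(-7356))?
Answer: 1779741543719/61738908 ≈ 28827.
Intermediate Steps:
(-2886 + 31712) + (-2553/16786 - 7765/(-7356)) = 28826 + (-2553*1/16786 - 7765*(-1/7356)) = 28826 + (-2553/16786 + 7765/7356) = 28826 + 55781711/61738908 = 1779741543719/61738908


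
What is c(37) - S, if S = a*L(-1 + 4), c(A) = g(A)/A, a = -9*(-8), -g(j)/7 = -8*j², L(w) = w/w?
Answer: 2000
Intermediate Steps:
L(w) = 1
g(j) = 56*j² (g(j) = -(-56)*j² = 56*j²)
a = 72
c(A) = 56*A (c(A) = (56*A²)/A = 56*A)
S = 72 (S = 72*1 = 72)
c(37) - S = 56*37 - 1*72 = 2072 - 72 = 2000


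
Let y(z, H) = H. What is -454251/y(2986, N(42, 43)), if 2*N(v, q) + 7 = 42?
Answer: -129786/5 ≈ -25957.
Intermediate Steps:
N(v, q) = 35/2 (N(v, q) = -7/2 + (½)*42 = -7/2 + 21 = 35/2)
-454251/y(2986, N(42, 43)) = -454251/35/2 = -454251*2/35 = -129786/5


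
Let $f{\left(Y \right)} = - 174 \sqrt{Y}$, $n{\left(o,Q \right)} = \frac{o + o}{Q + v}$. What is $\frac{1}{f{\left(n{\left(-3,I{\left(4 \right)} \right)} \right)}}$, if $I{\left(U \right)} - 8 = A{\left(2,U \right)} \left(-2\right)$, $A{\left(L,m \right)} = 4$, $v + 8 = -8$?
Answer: $- \frac{\sqrt{6}}{261} \approx -0.009385$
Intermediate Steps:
$v = -16$ ($v = -8 - 8 = -16$)
$I{\left(U \right)} = 0$ ($I{\left(U \right)} = 8 + 4 \left(-2\right) = 8 - 8 = 0$)
$n{\left(o,Q \right)} = \frac{2 o}{-16 + Q}$ ($n{\left(o,Q \right)} = \frac{o + o}{Q - 16} = \frac{2 o}{-16 + Q}$)
$\frac{1}{f{\left(n{\left(-3,I{\left(4 \right)} \right)} \right)}} = \frac{1}{\left(-174\right) \sqrt{2 \left(-3\right) \frac{1}{-16 + 0}}} = \frac{1}{\left(-174\right) \sqrt{2 \left(-3\right) \frac{1}{-16}}} = \frac{1}{\left(-174\right) \sqrt{2 \left(-3\right) \left(- \frac{1}{16}\right)}} = \frac{1}{\left(-174\right) \sqrt{\frac{3}{8}}} = \frac{1}{\left(-174\right) \frac{\sqrt{6}}{4}} = \frac{1}{\left(- \frac{87}{2}\right) \sqrt{6}} = - \frac{\sqrt{6}}{261}$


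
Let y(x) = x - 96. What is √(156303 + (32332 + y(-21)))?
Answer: 11*√1558 ≈ 434.19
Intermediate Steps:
y(x) = -96 + x
√(156303 + (32332 + y(-21))) = √(156303 + (32332 + (-96 - 21))) = √(156303 + (32332 - 117)) = √(156303 + 32215) = √188518 = 11*√1558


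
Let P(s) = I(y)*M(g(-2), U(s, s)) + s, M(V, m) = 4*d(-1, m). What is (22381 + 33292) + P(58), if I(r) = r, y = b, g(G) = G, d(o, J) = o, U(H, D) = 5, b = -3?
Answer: 55743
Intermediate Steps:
y = -3
M(V, m) = -4 (M(V, m) = 4*(-1) = -4)
P(s) = 12 + s (P(s) = -3*(-4) + s = 12 + s)
(22381 + 33292) + P(58) = (22381 + 33292) + (12 + 58) = 55673 + 70 = 55743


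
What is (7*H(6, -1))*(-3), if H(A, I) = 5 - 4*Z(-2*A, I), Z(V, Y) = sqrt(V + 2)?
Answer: -105 + 84*I*sqrt(10) ≈ -105.0 + 265.63*I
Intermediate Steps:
Z(V, Y) = sqrt(2 + V)
H(A, I) = 5 - 4*sqrt(2 - 2*A)
(7*H(6, -1))*(-3) = (7*(5 - 4*sqrt(2 - 2*6)))*(-3) = (7*(5 - 4*sqrt(2 - 12)))*(-3) = (7*(5 - 4*I*sqrt(10)))*(-3) = (35 - 28*I*sqrt(10))*(-3) = -105 + 84*I*sqrt(10)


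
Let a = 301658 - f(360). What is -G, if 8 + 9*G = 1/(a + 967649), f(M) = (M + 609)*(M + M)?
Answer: 4573015/5144643 ≈ 0.88889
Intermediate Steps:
f(M) = 2*M*(609 + M) (f(M) = (609 + M)*(2*M) = 2*M*(609 + M))
a = -396022 (a = 301658 - 2*360*(609 + 360) = 301658 - 2*360*969 = 301658 - 1*697680 = 301658 - 697680 = -396022)
G = -4573015/5144643 (G = -8/9 + 1/(9*(-396022 + 967649)) = -8/9 + (1/9)/571627 = -8/9 + (1/9)*(1/571627) = -8/9 + 1/5144643 = -4573015/5144643 ≈ -0.88889)
-G = -1*(-4573015/5144643) = 4573015/5144643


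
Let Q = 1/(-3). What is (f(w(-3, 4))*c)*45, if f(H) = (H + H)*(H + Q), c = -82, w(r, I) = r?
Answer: -73800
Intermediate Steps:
Q = -⅓ ≈ -0.33333
f(H) = 2*H*(-⅓ + H) (f(H) = (H + H)*(H - ⅓) = (2*H)*(-⅓ + H) = 2*H*(-⅓ + H))
(f(w(-3, 4))*c)*45 = (((⅔)*(-3)*(-1 + 3*(-3)))*(-82))*45 = (((⅔)*(-3)*(-1 - 9))*(-82))*45 = (((⅔)*(-3)*(-10))*(-82))*45 = (20*(-82))*45 = -1640*45 = -73800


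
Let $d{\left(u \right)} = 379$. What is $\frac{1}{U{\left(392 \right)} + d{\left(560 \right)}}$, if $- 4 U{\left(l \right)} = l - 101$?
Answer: $\frac{4}{1225} \approx 0.0032653$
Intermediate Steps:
$U{\left(l \right)} = \frac{101}{4} - \frac{l}{4}$ ($U{\left(l \right)} = - \frac{l - 101}{4} = - \frac{-101 + l}{4} = \frac{101}{4} - \frac{l}{4}$)
$\frac{1}{U{\left(392 \right)} + d{\left(560 \right)}} = \frac{1}{\left(\frac{101}{4} - 98\right) + 379} = \frac{1}{- \frac{291}{4} + 379} = \frac{1}{\frac{1225}{4}} = \frac{4}{1225}$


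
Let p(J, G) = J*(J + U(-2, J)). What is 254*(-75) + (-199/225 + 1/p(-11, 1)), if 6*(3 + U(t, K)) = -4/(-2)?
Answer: -1933187824/101475 ≈ -19051.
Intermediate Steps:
U(t, K) = -8/3 (U(t, K) = -3 + (-4/(-2))/6 = -3 + (-4*(-1/2))/6 = -3 + (1/6)*2 = -3 + 1/3 = -8/3)
p(J, G) = J*(-8/3 + J) (p(J, G) = J*(J - 8/3) = J*(-8/3 + J))
254*(-75) + (-199/225 + 1/p(-11, 1)) = 254*(-75) + (-199/225 + 1/((1/3)*(-11)*(-8 + 3*(-11)))) = -19050 + (-199*1/225 + 1/((1/3)*(-11)*(-8 - 33))) = -19050 + (-199/225 + 1/((1/3)*(-11)*(-41))) = -19050 + (-199/225 + 1/(451/3)) = -19050 + (-199/225 + 1*(3/451)) = -19050 + (-199/225 + 3/451) = -19050 - 89074/101475 = -1933187824/101475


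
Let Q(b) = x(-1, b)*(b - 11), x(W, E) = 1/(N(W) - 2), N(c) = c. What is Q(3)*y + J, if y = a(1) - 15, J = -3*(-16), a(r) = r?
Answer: 32/3 ≈ 10.667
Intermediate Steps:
J = 48
x(W, E) = 1/(-2 + W) (x(W, E) = 1/(W - 2) = 1/(-2 + W))
Q(b) = 11/3 - b/3 (Q(b) = (b - 11)/(-2 - 1) = (-11 + b)/(-3) = -(-11 + b)/3 = 11/3 - b/3)
y = -14 (y = 1 - 15 = -14)
Q(3)*y + J = (11/3 - 1/3*3)*(-14) + 48 = (11/3 - 1)*(-14) + 48 = (8/3)*(-14) + 48 = -112/3 + 48 = 32/3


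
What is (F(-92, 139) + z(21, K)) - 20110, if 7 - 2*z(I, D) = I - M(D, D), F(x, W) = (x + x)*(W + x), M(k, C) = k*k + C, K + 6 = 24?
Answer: -28594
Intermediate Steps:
K = 18 (K = -6 + 24 = 18)
M(k, C) = C + k² (M(k, C) = k² + C = C + k²)
F(x, W) = 2*x*(W + x) (F(x, W) = (2*x)*(W + x) = 2*x*(W + x))
z(I, D) = 7/2 + D/2 + D²/2 - I/2 (z(I, D) = 7/2 - (I - (D + D²))/2 = 7/2 - (I + (-D - D²))/2 = 7/2 - (I - D - D²)/2 = 7/2 + (D/2 + D²/2 - I/2) = 7/2 + D/2 + D²/2 - I/2)
(F(-92, 139) + z(21, K)) - 20110 = (2*(-92)*(139 - 92) + (7/2 + (½)*18 + (½)*18² - ½*21)) - 20110 = (2*(-92)*47 + (7/2 + 9 + (½)*324 - 21/2)) - 20110 = (-8648 + (7/2 + 9 + 162 - 21/2)) - 20110 = (-8648 + 164) - 20110 = -8484 - 20110 = -28594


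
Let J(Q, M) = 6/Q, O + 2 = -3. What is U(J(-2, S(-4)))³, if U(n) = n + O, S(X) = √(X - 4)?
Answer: -512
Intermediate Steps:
O = -5 (O = -2 - 3 = -5)
S(X) = √(-4 + X)
U(n) = -5 + n (U(n) = n - 5 = -5 + n)
U(J(-2, S(-4)))³ = (-5 + 6/(-2))³ = (-5 + 6*(-½))³ = (-5 - 3)³ = (-8)³ = -512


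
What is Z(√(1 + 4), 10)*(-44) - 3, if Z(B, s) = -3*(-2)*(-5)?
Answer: 1317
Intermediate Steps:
Z(B, s) = -30 (Z(B, s) = 6*(-5) = -30)
Z(√(1 + 4), 10)*(-44) - 3 = -30*(-44) - 3 = 1320 - 3 = 1317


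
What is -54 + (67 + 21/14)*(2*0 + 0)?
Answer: -54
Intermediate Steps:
-54 + (67 + 21/14)*(2*0 + 0) = -54 + (67 + 21*(1/14))*(0 + 0) = -54 + (67 + 3/2)*0 = -54 + (137/2)*0 = -54 + 0 = -54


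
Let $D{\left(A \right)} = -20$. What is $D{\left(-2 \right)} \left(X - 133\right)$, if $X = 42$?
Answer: $1820$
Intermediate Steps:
$D{\left(-2 \right)} \left(X - 133\right) = - 20 \left(42 - 133\right) = \left(-20\right) \left(-91\right) = 1820$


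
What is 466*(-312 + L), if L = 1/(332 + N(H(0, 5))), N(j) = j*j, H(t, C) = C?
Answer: -51904478/357 ≈ -1.4539e+5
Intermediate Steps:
N(j) = j**2
L = 1/357 (L = 1/(332 + 5**2) = 1/(332 + 25) = 1/357 ≈ 0.0028011)
466*(-312 + L) = 466*(-312 + 1/357) = 466*(-111383/357) = -51904478/357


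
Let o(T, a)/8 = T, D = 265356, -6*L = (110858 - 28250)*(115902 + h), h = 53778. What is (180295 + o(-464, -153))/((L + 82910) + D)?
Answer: -176583/2335805974 ≈ -7.5598e-5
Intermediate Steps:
L = -2336154240 (L = -(110858 - 28250)*(115902 + 53778)/6 = -13768*169680 = -⅙*14016925440 = -2336154240)
o(T, a) = 8*T
(180295 + o(-464, -153))/((L + 82910) + D) = (180295 + 8*(-464))/((-2336154240 + 82910) + 265356) = (180295 - 3712)/(-2336071330 + 265356) = 176583/(-2335805974) = 176583*(-1/2335805974) = -176583/2335805974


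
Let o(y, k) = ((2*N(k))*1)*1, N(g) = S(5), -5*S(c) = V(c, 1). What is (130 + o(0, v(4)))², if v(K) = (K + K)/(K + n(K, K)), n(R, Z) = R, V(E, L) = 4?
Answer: 412164/25 ≈ 16487.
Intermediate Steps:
S(c) = -⅘ (S(c) = -⅕*4 = -⅘)
N(g) = -⅘
v(K) = 1 (v(K) = (K + K)/(K + K) = (2*K)/((2*K)) = (2*K)*(1/(2*K)) = 1)
o(y, k) = -8/5 (o(y, k) = ((2*(-⅘))*1)*1 = -8/5*1*1 = -8/5*1 = -8/5)
(130 + o(0, v(4)))² = (130 - 8/5)² = (642/5)² = 412164/25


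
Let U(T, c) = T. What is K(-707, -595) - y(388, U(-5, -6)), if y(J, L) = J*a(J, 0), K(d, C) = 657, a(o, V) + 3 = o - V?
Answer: -148723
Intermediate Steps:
a(o, V) = -3 + o - V (a(o, V) = -3 + (o - V) = -3 + o - V)
y(J, L) = J*(-3 + J) (y(J, L) = J*(-3 + J - 1*0) = J*(-3 + J + 0) = J*(-3 + J))
K(-707, -595) - y(388, U(-5, -6)) = 657 - 388*(-3 + 388) = 657 - 388*385 = 657 - 1*149380 = 657 - 149380 = -148723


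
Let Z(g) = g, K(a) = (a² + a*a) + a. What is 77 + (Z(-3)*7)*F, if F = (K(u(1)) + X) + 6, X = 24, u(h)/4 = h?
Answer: -1309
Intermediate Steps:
u(h) = 4*h
K(a) = a + 2*a² (K(a) = (a² + a²) + a = 2*a² + a = a + 2*a²)
F = 66 (F = ((4*1)*(1 + 2*(4*1)) + 24) + 6 = (4*(1 + 2*4) + 24) + 6 = (4*(1 + 8) + 24) + 6 = (4*9 + 24) + 6 = (36 + 24) + 6 = 60 + 6 = 66)
77 + (Z(-3)*7)*F = 77 - 3*7*66 = 77 - 21*66 = 77 - 1386 = -1309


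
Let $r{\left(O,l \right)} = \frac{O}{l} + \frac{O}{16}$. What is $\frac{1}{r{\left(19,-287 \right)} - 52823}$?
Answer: $- \frac{4592}{242558067} \approx -1.8932 \cdot 10^{-5}$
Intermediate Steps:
$r{\left(O,l \right)} = \frac{O}{16} + \frac{O}{l}$ ($r{\left(O,l \right)} = \frac{O}{l} + O \frac{1}{16} = \frac{O}{l} + \frac{O}{16} = \frac{O}{16} + \frac{O}{l}$)
$\frac{1}{r{\left(19,-287 \right)} - 52823} = \frac{1}{\left(\frac{1}{16} \cdot 19 + \frac{19}{-287}\right) - 52823} = \frac{1}{\left(\frac{19}{16} + 19 \left(- \frac{1}{287}\right)\right) - 52823} = \frac{1}{\left(\frac{19}{16} - \frac{19}{287}\right) - 52823} = \frac{1}{\frac{5149}{4592} - 52823} = \frac{1}{- \frac{242558067}{4592}} = - \frac{4592}{242558067}$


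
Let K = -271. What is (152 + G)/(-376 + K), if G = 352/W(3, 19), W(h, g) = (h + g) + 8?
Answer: -2456/9705 ≈ -0.25307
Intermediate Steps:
W(h, g) = 8 + g + h (W(h, g) = (g + h) + 8 = 8 + g + h)
G = 176/15 (G = 352/(8 + 19 + 3) = 352/30 = 352*(1/30) = 176/15 ≈ 11.733)
(152 + G)/(-376 + K) = (152 + 176/15)/(-376 - 271) = (2456/15)/(-647) = (2456/15)*(-1/647) = -2456/9705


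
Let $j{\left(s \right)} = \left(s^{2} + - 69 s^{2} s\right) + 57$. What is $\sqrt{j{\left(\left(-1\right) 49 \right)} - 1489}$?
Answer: $25 \sqrt{12990} \approx 2849.3$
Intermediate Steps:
$j{\left(s \right)} = 57 + s^{2} - 69 s^{3}$ ($j{\left(s \right)} = \left(s^{2} - 69 s^{3}\right) + 57 = 57 + s^{2} - 69 s^{3}$)
$\sqrt{j{\left(\left(-1\right) 49 \right)} - 1489} = \sqrt{\left(57 + \left(\left(-1\right) 49\right)^{2} - 69 \left(\left(-1\right) 49\right)^{3}\right) - 1489} = \sqrt{\left(57 + \left(-49\right)^{2} - 69 \left(-49\right)^{3}\right) - 1489} = \sqrt{\left(57 + 2401 - -8117781\right) - 1489} = \sqrt{\left(57 + 2401 + 8117781\right) - 1489} = \sqrt{8120239 - 1489} = \sqrt{8118750} = 25 \sqrt{12990}$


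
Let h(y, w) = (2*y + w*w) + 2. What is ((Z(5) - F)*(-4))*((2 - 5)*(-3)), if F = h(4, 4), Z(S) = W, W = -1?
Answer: 972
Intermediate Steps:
h(y, w) = 2 + w**2 + 2*y (h(y, w) = (2*y + w**2) + 2 = (w**2 + 2*y) + 2 = 2 + w**2 + 2*y)
Z(S) = -1
F = 26 (F = 2 + 4**2 + 2*4 = 2 + 16 + 8 = 26)
((Z(5) - F)*(-4))*((2 - 5)*(-3)) = ((-1 - 1*26)*(-4))*((2 - 5)*(-3)) = ((-1 - 26)*(-4))*(-3*(-3)) = -27*(-4)*9 = 108*9 = 972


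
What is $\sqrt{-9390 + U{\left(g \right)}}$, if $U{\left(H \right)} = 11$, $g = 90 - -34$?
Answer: $i \sqrt{9379} \approx 96.845 i$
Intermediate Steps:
$g = 124$ ($g = 90 + 34 = 124$)
$\sqrt{-9390 + U{\left(g \right)}} = \sqrt{-9390 + 11} = \sqrt{-9379} = i \sqrt{9379}$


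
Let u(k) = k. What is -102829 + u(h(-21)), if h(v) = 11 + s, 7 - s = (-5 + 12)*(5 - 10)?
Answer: -102776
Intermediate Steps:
s = 42 (s = 7 - (-5 + 12)*(5 - 10) = 7 - 7*(-5) = 7 - 1*(-35) = 7 + 35 = 42)
h(v) = 53 (h(v) = 11 + 42 = 53)
-102829 + u(h(-21)) = -102829 + 53 = -102776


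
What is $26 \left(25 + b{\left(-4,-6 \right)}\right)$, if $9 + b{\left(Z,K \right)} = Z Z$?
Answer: $832$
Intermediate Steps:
$b{\left(Z,K \right)} = -9 + Z^{2}$ ($b{\left(Z,K \right)} = -9 + Z Z = -9 + Z^{2}$)
$26 \left(25 + b{\left(-4,-6 \right)}\right) = 26 \left(25 - \left(9 - \left(-4\right)^{2}\right)\right) = 26 \left(25 + \left(-9 + 16\right)\right) = 26 \left(25 + 7\right) = 26 \cdot 32 = 832$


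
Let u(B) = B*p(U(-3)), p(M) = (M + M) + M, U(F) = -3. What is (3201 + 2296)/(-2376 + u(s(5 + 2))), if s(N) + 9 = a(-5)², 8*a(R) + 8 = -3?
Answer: -351808/147969 ≈ -2.3776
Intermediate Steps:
a(R) = -11/8 (a(R) = -1 + (⅛)*(-3) = -1 - 3/8 = -11/8)
p(M) = 3*M (p(M) = 2*M + M = 3*M)
s(N) = -455/64 (s(N) = -9 + (-11/8)² = -9 + 121/64 = -455/64)
u(B) = -9*B (u(B) = B*(3*(-3)) = B*(-9) = -9*B)
(3201 + 2296)/(-2376 + u(s(5 + 2))) = (3201 + 2296)/(-2376 - 9*(-455/64)) = 5497/(-2376 + 4095/64) = 5497/(-147969/64) = 5497*(-64/147969) = -351808/147969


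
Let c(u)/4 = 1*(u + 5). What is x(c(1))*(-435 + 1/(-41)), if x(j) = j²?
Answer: -10273536/41 ≈ -2.5057e+5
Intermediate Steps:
c(u) = 20 + 4*u (c(u) = 4*(1*(u + 5)) = 4*(1*(5 + u)) = 4*(5 + u) = 20 + 4*u)
x(c(1))*(-435 + 1/(-41)) = (20 + 4*1)²*(-435 + 1/(-41)) = (20 + 4)²*(-435 - 1/41) = 24²*(-17836/41) = 576*(-17836/41) = -10273536/41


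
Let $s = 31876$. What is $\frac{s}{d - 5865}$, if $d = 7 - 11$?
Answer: $- \frac{31876}{5869} \approx -5.4313$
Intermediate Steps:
$d = -4$ ($d = 7 - 11 = -4$)
$\frac{s}{d - 5865} = \frac{31876}{-4 - 5865} = \frac{31876}{-5869} = 31876 \left(- \frac{1}{5869}\right) = - \frac{31876}{5869}$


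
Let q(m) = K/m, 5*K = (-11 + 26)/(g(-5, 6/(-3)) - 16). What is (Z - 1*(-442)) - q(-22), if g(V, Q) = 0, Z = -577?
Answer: -47523/352 ≈ -135.01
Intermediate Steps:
K = -3/16 (K = ((-11 + 26)/(0 - 16))/5 = (15/(-16))/5 = (15*(-1/16))/5 = (⅕)*(-15/16) = -3/16 ≈ -0.18750)
q(m) = -3/(16*m)
(Z - 1*(-442)) - q(-22) = (-577 - 1*(-442)) - (-3)/(16*(-22)) = (-577 + 442) - (-3)*(-1)/(16*22) = -135 - 1*3/352 = -135 - 3/352 = -47523/352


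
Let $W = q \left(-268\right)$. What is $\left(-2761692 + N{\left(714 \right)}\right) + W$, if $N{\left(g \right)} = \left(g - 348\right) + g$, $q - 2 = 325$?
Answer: $-2848248$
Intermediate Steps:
$q = 327$ ($q = 2 + 325 = 327$)
$W = -87636$ ($W = 327 \left(-268\right) = -87636$)
$N{\left(g \right)} = -348 + 2 g$ ($N{\left(g \right)} = \left(-348 + g\right) + g = -348 + 2 g$)
$\left(-2761692 + N{\left(714 \right)}\right) + W = \left(-2761692 + \left(-348 + 2 \cdot 714\right)\right) - 87636 = \left(-2761692 + \left(-348 + 1428\right)\right) - 87636 = \left(-2761692 + 1080\right) - 87636 = -2760612 - 87636 = -2848248$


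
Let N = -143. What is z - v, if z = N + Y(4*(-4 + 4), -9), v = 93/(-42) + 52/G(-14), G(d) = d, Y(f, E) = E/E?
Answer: -1905/14 ≈ -136.07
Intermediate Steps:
Y(f, E) = 1
v = -83/14 (v = 93/(-42) + 52/(-14) = 93*(-1/42) + 52*(-1/14) = -31/14 - 26/7 = -83/14 ≈ -5.9286)
z = -142 (z = -143 + 1 = -142)
z - v = -142 - 1*(-83/14) = -142 + 83/14 = -1905/14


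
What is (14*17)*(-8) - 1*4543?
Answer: -6447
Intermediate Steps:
(14*17)*(-8) - 1*4543 = 238*(-8) - 4543 = -1904 - 4543 = -6447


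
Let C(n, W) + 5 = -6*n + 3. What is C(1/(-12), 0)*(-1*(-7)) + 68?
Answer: 115/2 ≈ 57.500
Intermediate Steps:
C(n, W) = -2 - 6*n (C(n, W) = -5 + (-6*n + 3) = -5 + (3 - 6*n) = -2 - 6*n)
C(1/(-12), 0)*(-1*(-7)) + 68 = (-2 - 6/(-12))*(-1*(-7)) + 68 = (-2 - 6*(-1/12))*7 + 68 = (-2 + ½)*7 + 68 = -3/2*7 + 68 = -21/2 + 68 = 115/2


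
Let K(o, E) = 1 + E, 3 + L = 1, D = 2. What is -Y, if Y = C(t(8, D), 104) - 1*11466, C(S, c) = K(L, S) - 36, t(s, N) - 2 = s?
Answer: 11491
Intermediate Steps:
t(s, N) = 2 + s
L = -2 (L = -3 + 1 = -2)
C(S, c) = -35 + S (C(S, c) = (1 + S) - 36 = -35 + S)
Y = -11491 (Y = (-35 + (2 + 8)) - 1*11466 = (-35 + 10) - 11466 = -25 - 11466 = -11491)
-Y = -1*(-11491) = 11491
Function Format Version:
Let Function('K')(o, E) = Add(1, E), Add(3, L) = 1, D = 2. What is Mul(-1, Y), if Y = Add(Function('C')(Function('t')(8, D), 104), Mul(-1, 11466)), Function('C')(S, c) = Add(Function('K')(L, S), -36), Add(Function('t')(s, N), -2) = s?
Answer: 11491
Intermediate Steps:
Function('t')(s, N) = Add(2, s)
L = -2 (L = Add(-3, 1) = -2)
Function('C')(S, c) = Add(-35, S) (Function('C')(S, c) = Add(Add(1, S), -36) = Add(-35, S))
Y = -11491 (Y = Add(Add(-35, Add(2, 8)), Mul(-1, 11466)) = Add(Add(-35, 10), -11466) = Add(-25, -11466) = -11491)
Mul(-1, Y) = Mul(-1, -11491) = 11491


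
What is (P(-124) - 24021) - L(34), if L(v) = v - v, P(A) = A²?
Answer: -8645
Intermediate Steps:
L(v) = 0
(P(-124) - 24021) - L(34) = ((-124)² - 24021) - 1*0 = (15376 - 24021) + 0 = -8645 + 0 = -8645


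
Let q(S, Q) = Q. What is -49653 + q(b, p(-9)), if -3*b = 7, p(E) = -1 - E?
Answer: -49645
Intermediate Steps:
b = -7/3 (b = -⅓*7 = -7/3 ≈ -2.3333)
-49653 + q(b, p(-9)) = -49653 + (-1 - 1*(-9)) = -49653 + (-1 + 9) = -49653 + 8 = -49645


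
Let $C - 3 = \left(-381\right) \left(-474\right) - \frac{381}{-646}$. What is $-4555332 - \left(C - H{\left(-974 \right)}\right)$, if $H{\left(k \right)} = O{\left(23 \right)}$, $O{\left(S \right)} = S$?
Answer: $- \frac{3059395657}{646} \approx -4.7359 \cdot 10^{6}$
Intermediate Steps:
$H{\left(k \right)} = 23$
$C = \frac{116666043}{646}$ ($C = 3 - \left(-180594 + \frac{381}{-646}\right) = 3 + \left(180594 - - \frac{381}{646}\right) = 3 + \left(180594 + \frac{381}{646}\right) = 3 + \frac{116664105}{646} = \frac{116666043}{646} \approx 1.806 \cdot 10^{5}$)
$-4555332 - \left(C - H{\left(-974 \right)}\right) = -4555332 - \left(\frac{116666043}{646} - 23\right) = -4555332 - \frac{116651185}{646} = - \frac{3059395657}{646}$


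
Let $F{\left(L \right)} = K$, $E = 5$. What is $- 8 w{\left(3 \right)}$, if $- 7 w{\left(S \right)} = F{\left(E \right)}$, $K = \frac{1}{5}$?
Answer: $\frac{8}{35} \approx 0.22857$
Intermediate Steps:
$K = \frac{1}{5} \approx 0.2$
$F{\left(L \right)} = \frac{1}{5}$
$w{\left(S \right)} = - \frac{1}{35}$ ($w{\left(S \right)} = \left(- \frac{1}{7}\right) \frac{1}{5} = - \frac{1}{35}$)
$- 8 w{\left(3 \right)} = \left(-8\right) \left(- \frac{1}{35}\right) = \frac{8}{35}$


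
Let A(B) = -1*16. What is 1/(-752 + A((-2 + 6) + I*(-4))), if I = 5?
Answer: -1/768 ≈ -0.0013021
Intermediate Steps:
A(B) = -16
1/(-752 + A((-2 + 6) + I*(-4))) = 1/(-752 - 16) = 1/(-768) = -1/768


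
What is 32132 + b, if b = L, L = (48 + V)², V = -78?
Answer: 33032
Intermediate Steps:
L = 900 (L = (48 - 78)² = (-30)² = 900)
b = 900
32132 + b = 32132 + 900 = 33032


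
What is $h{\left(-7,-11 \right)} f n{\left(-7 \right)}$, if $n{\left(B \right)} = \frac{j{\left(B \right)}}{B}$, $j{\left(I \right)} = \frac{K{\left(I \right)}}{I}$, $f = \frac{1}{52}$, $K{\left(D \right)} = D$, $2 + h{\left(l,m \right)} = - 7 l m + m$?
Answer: $\frac{138}{91} \approx 1.5165$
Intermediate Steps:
$h{\left(l,m \right)} = -2 + m - 7 l m$ ($h{\left(l,m \right)} = -2 + \left(- 7 l m + m\right) = -2 - \left(- m + 7 l m\right) = -2 + m - 7 l m$)
$f = \frac{1}{52} \approx 0.019231$
$j{\left(I \right)} = 1$ ($j{\left(I \right)} = \frac{I}{I} = 1$)
$n{\left(B \right)} = \frac{1}{B}$ ($n{\left(B \right)} = 1 \frac{1}{B} = \frac{1}{B}$)
$h{\left(-7,-11 \right)} f n{\left(-7 \right)} = \frac{\left(-2 - 11 - \left(-49\right) \left(-11\right)\right) \frac{1}{52}}{-7} = \left(-2 - 11 - 539\right) \frac{1}{52} \left(- \frac{1}{7}\right) = \left(-552\right) \frac{1}{52} \left(- \frac{1}{7}\right) = \left(- \frac{138}{13}\right) \left(- \frac{1}{7}\right) = \frac{138}{91}$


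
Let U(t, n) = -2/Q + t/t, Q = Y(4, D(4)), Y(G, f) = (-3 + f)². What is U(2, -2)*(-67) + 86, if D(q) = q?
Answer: 153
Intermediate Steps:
Q = 1 (Q = (-3 + 4)² = 1² = 1)
U(t, n) = -1 (U(t, n) = -2/1 + t/t = -2*1 + 1 = -2 + 1 = -1)
U(2, -2)*(-67) + 86 = -1*(-67) + 86 = 67 + 86 = 153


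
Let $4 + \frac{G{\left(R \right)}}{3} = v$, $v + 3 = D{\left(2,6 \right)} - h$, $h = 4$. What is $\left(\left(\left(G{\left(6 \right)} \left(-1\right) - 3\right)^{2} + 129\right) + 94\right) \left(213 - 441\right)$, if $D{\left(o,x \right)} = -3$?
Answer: $-397632$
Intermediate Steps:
$v = -10$ ($v = -3 - 7 = -10$)
$G{\left(R \right)} = -42$ ($G{\left(R \right)} = -12 + 3 \left(-10\right) = -12 - 30 = -42$)
$\left(\left(\left(G{\left(6 \right)} \left(-1\right) - 3\right)^{2} + 129\right) + 94\right) \left(213 - 441\right) = \left(\left(\left(\left(-42\right) \left(-1\right) - 3\right)^{2} + 129\right) + 94\right) \left(213 - 441\right) = \left(\left(\left(42 - 3\right)^{2} + 129\right) + 94\right) \left(-228\right) = \left(\left(39^{2} + 129\right) + 94\right) \left(-228\right) = \left(\left(1521 + 129\right) + 94\right) \left(-228\right) = \left(1650 + 94\right) \left(-228\right) = 1744 \left(-228\right) = -397632$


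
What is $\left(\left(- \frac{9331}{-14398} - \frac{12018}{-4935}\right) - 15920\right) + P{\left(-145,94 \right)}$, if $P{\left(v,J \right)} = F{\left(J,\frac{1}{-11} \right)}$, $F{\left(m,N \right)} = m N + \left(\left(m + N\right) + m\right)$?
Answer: $- \frac{4100133175657}{260531810} \approx -15738.0$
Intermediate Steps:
$F{\left(m,N \right)} = N + 2 m + N m$ ($F{\left(m,N \right)} = N m + \left(\left(N + m\right) + m\right) = N m + \left(N + 2 m\right) = N + 2 m + N m$)
$P{\left(v,J \right)} = - \frac{1}{11} + \frac{21 J}{11}$ ($P{\left(v,J \right)} = \frac{1}{-11} + 2 J + \frac{J}{-11} = - \frac{1}{11} + 2 J - \frac{J}{11} = - \frac{1}{11} + \frac{21 J}{11}$)
$\left(\left(- \frac{9331}{-14398} - \frac{12018}{-4935}\right) - 15920\right) + P{\left(-145,94 \right)} = \left(\left(- \frac{9331}{-14398} - \frac{12018}{-4935}\right) - 15920\right) + \left(- \frac{1}{11} + \frac{21}{11} \cdot 94\right) = \left(\left(\left(-9331\right) \left(- \frac{1}{14398}\right) - - \frac{4006}{1645}\right) - 15920\right) + \left(- \frac{1}{11} + \frac{1974}{11}\right) = \left(\left(\frac{9331}{14398} + \frac{4006}{1645}\right) - 15920\right) + \frac{1973}{11} = \left(\frac{73027883}{23684710} - 15920\right) + \frac{1973}{11} = - \frac{376987555317}{23684710} + \frac{1973}{11} = - \frac{4100133175657}{260531810}$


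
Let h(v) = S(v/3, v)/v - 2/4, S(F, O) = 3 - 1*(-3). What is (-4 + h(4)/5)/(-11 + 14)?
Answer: -19/15 ≈ -1.2667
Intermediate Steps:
S(F, O) = 6 (S(F, O) = 3 + 3 = 6)
h(v) = -1/2 + 6/v (h(v) = 6/v - 2/4 = 6/v - 2*1/4 = 6/v - 1/2 = -1/2 + 6/v)
(-4 + h(4)/5)/(-11 + 14) = (-4 + ((1/2)*(12 - 1*4)/4)/5)/(-11 + 14) = (-4 + ((1/2)*(1/4)*(12 - 4))*(1/5))/3 = (-4 + ((1/2)*(1/4)*8)*(1/5))*(1/3) = (-4 + 1*(1/5))*(1/3) = (-4 + 1/5)*(1/3) = -19/5*1/3 = -19/15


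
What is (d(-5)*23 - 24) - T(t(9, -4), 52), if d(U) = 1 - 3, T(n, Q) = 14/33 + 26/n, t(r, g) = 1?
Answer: -3182/33 ≈ -96.424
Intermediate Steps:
T(n, Q) = 14/33 + 26/n (T(n, Q) = 14*(1/33) + 26/n = 14/33 + 26/n)
d(U) = -2
(d(-5)*23 - 24) - T(t(9, -4), 52) = (-2*23 - 24) - (14/33 + 26/1) = (-46 - 24) - (14/33 + 26*1) = -70 - (14/33 + 26) = -70 - 1*872/33 = -70 - 872/33 = -3182/33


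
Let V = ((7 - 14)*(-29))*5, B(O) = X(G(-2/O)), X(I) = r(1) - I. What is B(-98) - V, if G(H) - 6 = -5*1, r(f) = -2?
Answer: -1018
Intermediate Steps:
G(H) = 1 (G(H) = 6 - 5*1 = 6 - 5 = 1)
X(I) = -2 - I
B(O) = -3 (B(O) = -2 - 1*1 = -2 - 1 = -3)
V = 1015 (V = -7*(-29)*5 = 203*5 = 1015)
B(-98) - V = -3 - 1*1015 = -3 - 1015 = -1018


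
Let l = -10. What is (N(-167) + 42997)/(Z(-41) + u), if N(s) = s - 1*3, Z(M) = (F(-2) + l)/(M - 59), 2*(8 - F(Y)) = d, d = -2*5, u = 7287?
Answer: 4282700/728697 ≈ 5.8772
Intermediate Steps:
d = -10
F(Y) = 13 (F(Y) = 8 - ½*(-10) = 8 + 5 = 13)
Z(M) = 3/(-59 + M) (Z(M) = (13 - 10)/(M - 59) = 3/(-59 + M))
N(s) = -3 + s (N(s) = s - 3 = -3 + s)
(N(-167) + 42997)/(Z(-41) + u) = ((-3 - 167) + 42997)/(3/(-59 - 41) + 7287) = (-170 + 42997)/(3/(-100) + 7287) = 42827/(3*(-1/100) + 7287) = 42827/(-3/100 + 7287) = 42827/(728697/100) = 42827*(100/728697) = 4282700/728697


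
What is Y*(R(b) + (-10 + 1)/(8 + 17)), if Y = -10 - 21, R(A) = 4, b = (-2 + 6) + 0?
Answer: -2821/25 ≈ -112.84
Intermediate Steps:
b = 4 (b = 4 + 0 = 4)
Y = -31
Y*(R(b) + (-10 + 1)/(8 + 17)) = -31*(4 + (-10 + 1)/(8 + 17)) = -31*(4 - 9/25) = -31*91/25 = -2821/25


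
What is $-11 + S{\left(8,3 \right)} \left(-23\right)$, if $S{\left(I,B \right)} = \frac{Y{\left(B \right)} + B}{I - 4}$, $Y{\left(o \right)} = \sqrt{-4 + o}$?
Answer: $- \frac{113}{4} - \frac{23 i}{4} \approx -28.25 - 5.75 i$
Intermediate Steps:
$S{\left(I,B \right)} = \frac{B + \sqrt{-4 + B}}{-4 + I}$ ($S{\left(I,B \right)} = \frac{\sqrt{-4 + B} + B}{I - 4} = \frac{B + \sqrt{-4 + B}}{-4 + I}$)
$-11 + S{\left(8,3 \right)} \left(-23\right) = -11 + \frac{3 + \sqrt{-4 + 3}}{-4 + 8} \left(-23\right) = -11 + \frac{3 + \sqrt{-1}}{4} \left(-23\right) = -11 + \frac{3 + i}{4} \left(-23\right) = -11 + \left(\frac{3}{4} + \frac{i}{4}\right) \left(-23\right) = -11 - \left(\frac{69}{4} + \frac{23 i}{4}\right) = - \frac{113}{4} - \frac{23 i}{4}$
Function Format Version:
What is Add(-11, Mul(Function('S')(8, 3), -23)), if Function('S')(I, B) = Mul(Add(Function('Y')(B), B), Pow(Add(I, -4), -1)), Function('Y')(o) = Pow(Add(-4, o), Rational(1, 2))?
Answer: Add(Rational(-113, 4), Mul(Rational(-23, 4), I)) ≈ Add(-28.250, Mul(-5.7500, I))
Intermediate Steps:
Function('S')(I, B) = Mul(Pow(Add(-4, I), -1), Add(B, Pow(Add(-4, B), Rational(1, 2)))) (Function('S')(I, B) = Mul(Add(Pow(Add(-4, B), Rational(1, 2)), B), Pow(Add(I, -4), -1)) = Mul(Add(B, Pow(Add(-4, B), Rational(1, 2))), Pow(Add(-4, I), -1)) = Mul(Pow(Add(-4, I), -1), Add(B, Pow(Add(-4, B), Rational(1, 2)))))
Add(-11, Mul(Function('S')(8, 3), -23)) = Add(-11, Mul(Mul(Pow(Add(-4, 8), -1), Add(3, Pow(Add(-4, 3), Rational(1, 2)))), -23)) = Add(-11, Mul(Mul(Pow(4, -1), Add(3, Pow(-1, Rational(1, 2)))), -23)) = Add(-11, Mul(Mul(Rational(1, 4), Add(3, I)), -23)) = Add(-11, Mul(Add(Rational(3, 4), Mul(Rational(1, 4), I)), -23)) = Add(-11, Add(Rational(-69, 4), Mul(Rational(-23, 4), I))) = Add(Rational(-113, 4), Mul(Rational(-23, 4), I))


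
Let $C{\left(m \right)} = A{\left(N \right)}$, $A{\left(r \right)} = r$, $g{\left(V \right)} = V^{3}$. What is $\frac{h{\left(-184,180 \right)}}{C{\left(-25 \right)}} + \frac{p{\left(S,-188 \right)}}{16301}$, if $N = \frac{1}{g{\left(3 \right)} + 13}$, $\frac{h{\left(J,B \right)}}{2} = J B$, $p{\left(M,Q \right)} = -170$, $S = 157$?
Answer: $- \frac{43191129770}{16301} \approx -2.6496 \cdot 10^{6}$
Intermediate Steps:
$h{\left(J,B \right)} = 2 B J$ ($h{\left(J,B \right)} = 2 J B = 2 B J$)
$N = \frac{1}{40}$ ($N = \frac{1}{3^{3} + 13} = \frac{1}{27 + 13} = \frac{1}{40} \approx 0.025$)
$C{\left(m \right)} = \frac{1}{40}$
$\frac{h{\left(-184,180 \right)}}{C{\left(-25 \right)}} + \frac{p{\left(S,-188 \right)}}{16301} = 2 \cdot 180 \left(-184\right) \frac{1}{\frac{1}{40}} - \frac{170}{16301} = \left(-66240\right) 40 - \frac{170}{16301} = -2649600 - \frac{170}{16301} = - \frac{43191129770}{16301}$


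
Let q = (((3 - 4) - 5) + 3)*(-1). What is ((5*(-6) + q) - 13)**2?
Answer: 1600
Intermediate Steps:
q = 3 (q = ((-1 - 5) + 3)*(-1) = (-6 + 3)*(-1) = -3*(-1) = 3)
((5*(-6) + q) - 13)**2 = ((5*(-6) + 3) - 13)**2 = ((-30 + 3) - 13)**2 = (-27 - 13)**2 = (-40)**2 = 1600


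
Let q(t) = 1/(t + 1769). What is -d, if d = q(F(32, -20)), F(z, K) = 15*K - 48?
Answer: -1/1421 ≈ -0.00070373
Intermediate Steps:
F(z, K) = -48 + 15*K
q(t) = 1/(1769 + t)
d = 1/1421 (d = 1/(1769 + (-48 + 15*(-20))) = 1/(1769 + (-48 - 300)) = 1/(1769 - 348) = 1/1421 ≈ 0.00070373)
-d = -1*1/1421 = -1/1421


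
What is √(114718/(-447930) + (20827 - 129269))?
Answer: I*√67154301243085/24885 ≈ 329.31*I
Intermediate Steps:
√(114718/(-447930) + (20827 - 129269)) = √(114718*(-1/447930) - 108442) = √(-57359/223965 - 108442) = √(-24287269889/223965) = I*√67154301243085/24885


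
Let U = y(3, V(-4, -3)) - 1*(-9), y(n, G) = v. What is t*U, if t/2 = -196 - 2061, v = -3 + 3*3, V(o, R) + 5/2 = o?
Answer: -67710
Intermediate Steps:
V(o, R) = -5/2 + o
v = 6 (v = -3 + 9 = 6)
y(n, G) = 6
U = 15 (U = 6 - 1*(-9) = 6 + 9 = 15)
t = -4514 (t = 2*(-196 - 2061) = 2*(-2257) = -4514)
t*U = -4514*15 = -67710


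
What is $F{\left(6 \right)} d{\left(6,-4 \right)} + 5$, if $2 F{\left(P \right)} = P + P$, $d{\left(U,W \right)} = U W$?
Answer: $-139$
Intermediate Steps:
$F{\left(P \right)} = P$ ($F{\left(P \right)} = \frac{P + P}{2} = \frac{2 P}{2} = P$)
$F{\left(6 \right)} d{\left(6,-4 \right)} + 5 = 6 \cdot 6 \left(-4\right) + 5 = 6 \left(-24\right) + 5 = -144 + 5 = -139$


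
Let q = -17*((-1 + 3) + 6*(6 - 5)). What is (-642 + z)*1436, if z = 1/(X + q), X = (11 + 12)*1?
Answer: -104177492/113 ≈ -9.2193e+5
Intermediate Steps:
X = 23 (X = 23*1 = 23)
q = -136 (q = -17*(2 + 6*1) = -17*(2 + 6) = -17*8 = -136)
z = -1/113 (z = 1/(23 - 136) = 1/(-113) = -1/113 ≈ -0.0088496)
(-642 + z)*1436 = (-642 - 1/113)*1436 = -72547/113*1436 = -104177492/113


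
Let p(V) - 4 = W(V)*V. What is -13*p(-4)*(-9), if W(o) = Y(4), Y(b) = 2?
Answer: -468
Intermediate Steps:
W(o) = 2
p(V) = 4 + 2*V
-13*p(-4)*(-9) = -13*(4 + 2*(-4))*(-9) = -13*(4 - 8)*(-9) = -13*(-4)*(-9) = 52*(-9) = -468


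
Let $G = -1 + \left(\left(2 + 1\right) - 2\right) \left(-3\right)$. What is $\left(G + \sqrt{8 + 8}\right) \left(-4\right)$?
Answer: $0$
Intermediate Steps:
$G = -4$ ($G = -1 + \left(3 - 2\right) \left(-3\right) = -1 + 1 \left(-3\right) = -1 - 3 = -4$)
$\left(G + \sqrt{8 + 8}\right) \left(-4\right) = \left(-4 + \sqrt{8 + 8}\right) \left(-4\right) = \left(-4 + \sqrt{16}\right) \left(-4\right) = \left(-4 + 4\right) \left(-4\right) = 0 \left(-4\right) = 0$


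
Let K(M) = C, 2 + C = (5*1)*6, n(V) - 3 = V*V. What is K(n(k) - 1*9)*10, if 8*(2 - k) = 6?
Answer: 280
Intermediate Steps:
k = 5/4 (k = 2 - ⅛*6 = 2 - ¾ = 5/4 ≈ 1.2500)
n(V) = 3 + V² (n(V) = 3 + V*V = 3 + V²)
C = 28 (C = -2 + (5*1)*6 = -2 + 5*6 = -2 + 30 = 28)
K(M) = 28
K(n(k) - 1*9)*10 = 28*10 = 280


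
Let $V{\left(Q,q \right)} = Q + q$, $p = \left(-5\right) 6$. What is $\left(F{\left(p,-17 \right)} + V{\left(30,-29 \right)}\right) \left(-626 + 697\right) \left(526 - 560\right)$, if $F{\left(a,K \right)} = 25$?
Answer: $-62764$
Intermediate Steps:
$p = -30$
$\left(F{\left(p,-17 \right)} + V{\left(30,-29 \right)}\right) \left(-626 + 697\right) \left(526 - 560\right) = \left(25 + \left(30 - 29\right)\right) \left(-626 + 697\right) \left(526 - 560\right) = \left(25 + 1\right) 71 \left(-34\right) = 26 \left(-2414\right) = -62764$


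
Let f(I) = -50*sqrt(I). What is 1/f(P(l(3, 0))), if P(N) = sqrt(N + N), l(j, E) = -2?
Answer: -1/100 + I/100 ≈ -0.01 + 0.01*I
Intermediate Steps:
P(N) = sqrt(2)*sqrt(N) (P(N) = sqrt(2*N) = sqrt(2)*sqrt(N))
1/f(P(l(3, 0))) = 1/(-(50 + 50*I)) = 1/(-50*(1 + I)) = 1/(-50 - 50*I) = (-50 + 50*I)/5000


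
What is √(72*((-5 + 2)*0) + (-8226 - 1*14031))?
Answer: 3*I*√2473 ≈ 149.19*I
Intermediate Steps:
√(72*((-5 + 2)*0) + (-8226 - 1*14031)) = √(72*(-3*0) + (-8226 - 14031)) = √(72*0 - 22257) = √(0 - 22257) = √(-22257) = 3*I*√2473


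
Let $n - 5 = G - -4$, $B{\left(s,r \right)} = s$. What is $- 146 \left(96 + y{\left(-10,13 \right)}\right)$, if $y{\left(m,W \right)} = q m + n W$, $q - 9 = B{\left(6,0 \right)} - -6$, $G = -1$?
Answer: $1460$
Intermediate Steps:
$n = 8$ ($n = 5 - -3 = 5 + \left(-1 + 4\right) = 5 + 3 = 8$)
$q = 21$ ($q = 9 + \left(6 - -6\right) = 9 + \left(6 + 6\right) = 9 + 12 = 21$)
$y{\left(m,W \right)} = 8 W + 21 m$ ($y{\left(m,W \right)} = 21 m + 8 W = 8 W + 21 m$)
$- 146 \left(96 + y{\left(-10,13 \right)}\right) = - 146 \left(96 + \left(8 \cdot 13 + 21 \left(-10\right)\right)\right) = - 146 \left(96 + \left(104 - 210\right)\right) = - 146 \left(96 - 106\right) = \left(-146\right) \left(-10\right) = 1460$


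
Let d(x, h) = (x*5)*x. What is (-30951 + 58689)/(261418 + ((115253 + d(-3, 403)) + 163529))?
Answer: 27738/540245 ≈ 0.051343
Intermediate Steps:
d(x, h) = 5*x² (d(x, h) = (5*x)*x = 5*x²)
(-30951 + 58689)/(261418 + ((115253 + d(-3, 403)) + 163529)) = (-30951 + 58689)/(261418 + ((115253 + 5*(-3)²) + 163529)) = 27738/(261418 + ((115253 + 5*9) + 163529)) = 27738/(261418 + ((115253 + 45) + 163529)) = 27738/(261418 + (115298 + 163529)) = 27738/(261418 + 278827) = 27738/540245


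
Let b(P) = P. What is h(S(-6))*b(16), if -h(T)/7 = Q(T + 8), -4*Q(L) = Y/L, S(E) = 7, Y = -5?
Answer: -28/3 ≈ -9.3333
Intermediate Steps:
Q(L) = 5/(4*L) (Q(L) = -(-5)/(4*L) = 5/(4*L))
h(T) = -35/(4*(8 + T)) (h(T) = -35/(4*(T + 8)) = -35/(4*(8 + T)))
h(S(-6))*b(16) = -35/(32 + 4*7)*16 = -35/(32 + 28)*16 = -35/60*16 = -35*1/60*16 = -7/12*16 = -28/3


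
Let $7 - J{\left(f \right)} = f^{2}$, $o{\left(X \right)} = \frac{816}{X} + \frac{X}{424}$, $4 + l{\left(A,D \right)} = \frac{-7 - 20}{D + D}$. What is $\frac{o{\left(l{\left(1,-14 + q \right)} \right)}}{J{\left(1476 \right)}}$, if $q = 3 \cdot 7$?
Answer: $\frac{67819753}{1073354803472} \approx 6.3185 \cdot 10^{-5}$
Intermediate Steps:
$q = 21$
$l{\left(A,D \right)} = -4 - \frac{27}{2 D}$ ($l{\left(A,D \right)} = -4 + \frac{-7 - 20}{D + D} = -4 - \frac{27}{2 D}$)
$o{\left(X \right)} = \frac{816}{X} + \frac{X}{424}$ ($o{\left(X \right)} = \frac{816}{X} + X \frac{1}{424} = \frac{816}{X} + \frac{X}{424}$)
$J{\left(f \right)} = 7 - f^{2}$
$\frac{o{\left(l{\left(1,-14 + q \right)} \right)}}{J{\left(1476 \right)}} = \frac{\frac{816}{-4 - \frac{27}{2 \left(-14 + 21\right)}} + \frac{-4 - \frac{27}{2 \left(-14 + 21\right)}}{424}}{7 - 1476^{2}} = \frac{\frac{816}{-4 - \frac{27}{2 \cdot 7}} + \frac{-4 - \frac{27}{2 \cdot 7}}{424}}{7 - 2178576} = \frac{\frac{816}{-4 - \frac{27}{14}} + \frac{-4 - \frac{27}{14}}{424}}{7 - 2178576} = \frac{\frac{816}{-4 - \frac{27}{14}} + \frac{-4 - \frac{27}{14}}{424}}{-2178569} = \left(\frac{816}{- \frac{83}{14}} + \frac{1}{424} \left(- \frac{83}{14}\right)\right) \left(- \frac{1}{2178569}\right) = \left(816 \left(- \frac{14}{83}\right) - \frac{83}{5936}\right) \left(- \frac{1}{2178569}\right) = \left(- \frac{11424}{83} - \frac{83}{5936}\right) \left(- \frac{1}{2178569}\right) = \left(- \frac{67819753}{492688}\right) \left(- \frac{1}{2178569}\right) = \frac{67819753}{1073354803472}$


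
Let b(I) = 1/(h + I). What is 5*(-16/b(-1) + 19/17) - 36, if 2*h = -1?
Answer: 1523/17 ≈ 89.588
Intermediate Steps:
h = -½ (h = (½)*(-1) = -½ ≈ -0.50000)
b(I) = 1/(-½ + I)
5*(-16/b(-1) + 19/17) - 36 = 5*(-16/(2/(-1 + 2*(-1))) + 19/17) - 36 = 5*(-16/(2/(-1 - 2)) + 19*(1/17)) - 36 = 5*(-16/(2/(-3)) + 19/17) - 36 = 5*(-16/(2*(-⅓)) + 19/17) - 36 = 5*(-16/(-⅔) + 19/17) - 36 = 5*(-16*(-3/2) + 19/17) - 36 = 5*(24 + 19/17) - 36 = 5*(427/17) - 36 = 2135/17 - 36 = 1523/17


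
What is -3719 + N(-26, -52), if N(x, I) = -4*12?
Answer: -3767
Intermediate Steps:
N(x, I) = -48
-3719 + N(-26, -52) = -3719 - 48 = -3767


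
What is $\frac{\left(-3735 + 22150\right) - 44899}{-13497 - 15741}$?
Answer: $\frac{4414}{4873} \approx 0.90581$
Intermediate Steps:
$\frac{\left(-3735 + 22150\right) - 44899}{-13497 - 15741} = \frac{18415 - 44899}{-29238} = \left(-26484\right) \left(- \frac{1}{29238}\right) = \frac{4414}{4873}$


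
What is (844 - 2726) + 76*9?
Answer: -1198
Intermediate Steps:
(844 - 2726) + 76*9 = -1882 + 684 = -1198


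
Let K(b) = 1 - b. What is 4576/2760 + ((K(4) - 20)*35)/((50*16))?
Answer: 1439/2208 ≈ 0.65172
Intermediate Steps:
4576/2760 + ((K(4) - 20)*35)/((50*16)) = 4576/2760 + (((1 - 1*4) - 20)*35)/((50*16)) = 4576*(1/2760) + (((1 - 4) - 20)*35)/800 = 572/345 + ((-3 - 20)*35)*(1/800) = 572/345 - 23*35*(1/800) = 572/345 - 805*1/800 = 572/345 - 161/160 = 1439/2208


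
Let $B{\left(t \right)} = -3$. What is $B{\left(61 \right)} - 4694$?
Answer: $-4697$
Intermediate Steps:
$B{\left(61 \right)} - 4694 = -3 - 4694 = -4697$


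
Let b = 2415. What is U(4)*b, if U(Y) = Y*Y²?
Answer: 154560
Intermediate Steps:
U(Y) = Y³
U(4)*b = 4³*2415 = 64*2415 = 154560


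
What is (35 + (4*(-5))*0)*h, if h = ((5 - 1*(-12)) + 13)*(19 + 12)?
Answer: 32550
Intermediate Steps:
h = 930 (h = ((5 + 12) + 13)*31 = (17 + 13)*31 = 30*31 = 930)
(35 + (4*(-5))*0)*h = (35 + (4*(-5))*0)*930 = (35 - 20*0)*930 = (35 + 0)*930 = 35*930 = 32550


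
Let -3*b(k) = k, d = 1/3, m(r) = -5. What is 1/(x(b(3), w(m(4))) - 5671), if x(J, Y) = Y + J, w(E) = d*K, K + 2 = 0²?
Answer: -3/17018 ≈ -0.00017628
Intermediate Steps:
K = -2 (K = -2 + 0² = -2 + 0 = -2)
d = ⅓ (d = 1*(⅓) = ⅓ ≈ 0.33333)
b(k) = -k/3
w(E) = -⅔ (w(E) = (⅓)*(-2) = -⅔)
x(J, Y) = J + Y
1/(x(b(3), w(m(4))) - 5671) = 1/((-⅓*3 - ⅔) - 5671) = 1/((-1 - ⅔) - 5671) = 1/(-5/3 - 5671) = 1/(-17018/3) = -3/17018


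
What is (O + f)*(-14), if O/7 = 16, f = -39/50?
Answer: -38927/25 ≈ -1557.1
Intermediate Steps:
f = -39/50 (f = -39*1/50 = -39/50 ≈ -0.78000)
O = 112 (O = 7*16 = 112)
(O + f)*(-14) = (112 - 39/50)*(-14) = (5561/50)*(-14) = -38927/25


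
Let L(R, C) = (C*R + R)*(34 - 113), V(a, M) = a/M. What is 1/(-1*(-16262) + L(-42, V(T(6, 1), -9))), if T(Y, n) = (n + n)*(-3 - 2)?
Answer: 3/69800 ≈ 4.2980e-5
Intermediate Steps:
T(Y, n) = -10*n (T(Y, n) = (2*n)*(-5) = -10*n)
L(R, C) = -79*R - 79*C*R (L(R, C) = (R + C*R)*(-79) = -79*R - 79*C*R)
1/(-1*(-16262) + L(-42, V(T(6, 1), -9))) = 1/(-1*(-16262) - 79*(-42)*(1 - 10*1/(-9))) = 1/(16262 - 79*(-42)*(1 - 10*(-⅑))) = 1/(16262 - 79*(-42)*(1 + 10/9)) = 1/(16262 - 79*(-42)*19/9) = 1/(16262 + 21014/3) = 1/(69800/3) = 3/69800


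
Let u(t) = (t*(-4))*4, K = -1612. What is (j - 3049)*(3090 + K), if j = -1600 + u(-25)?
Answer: -6280022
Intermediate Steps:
u(t) = -16*t (u(t) = -4*t*4 = -16*t)
j = -1200 (j = -1600 - 16*(-25) = -1600 + 400 = -1200)
(j - 3049)*(3090 + K) = (-1200 - 3049)*(3090 - 1612) = -4249*1478 = -6280022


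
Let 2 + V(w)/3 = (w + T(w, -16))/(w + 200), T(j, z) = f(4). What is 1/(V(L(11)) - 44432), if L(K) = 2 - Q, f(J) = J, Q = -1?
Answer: -29/1288699 ≈ -2.2503e-5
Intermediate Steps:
T(j, z) = 4
L(K) = 3 (L(K) = 2 - 1*(-1) = 2 + 1 = 3)
V(w) = -6 + 3*(4 + w)/(200 + w) (V(w) = -6 + 3*((w + 4)/(w + 200)) = -6 + 3*((4 + w)/(200 + w)) = -6 + 3*(4 + w)/(200 + w))
1/(V(L(11)) - 44432) = 1/(3*(-396 - 1*3)/(200 + 3) - 44432) = 1/(3*(-396 - 3)/203 - 44432) = 1/(3*(1/203)*(-399) - 44432) = 1/(-171/29 - 44432) = 1/(-1288699/29) = -29/1288699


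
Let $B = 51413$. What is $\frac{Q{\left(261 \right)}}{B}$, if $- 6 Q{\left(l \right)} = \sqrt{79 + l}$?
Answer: $- \frac{\sqrt{85}}{154239} \approx -5.9774 \cdot 10^{-5}$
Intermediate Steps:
$Q{\left(l \right)} = - \frac{\sqrt{79 + l}}{6}$
$\frac{Q{\left(261 \right)}}{B} = \frac{\left(- \frac{1}{6}\right) \sqrt{79 + 261}}{51413} = - \frac{\sqrt{340}}{6} \cdot \frac{1}{51413} = - \frac{2 \sqrt{85}}{6} \cdot \frac{1}{51413} = - \frac{\sqrt{85}}{3} \cdot \frac{1}{51413} = - \frac{\sqrt{85}}{154239}$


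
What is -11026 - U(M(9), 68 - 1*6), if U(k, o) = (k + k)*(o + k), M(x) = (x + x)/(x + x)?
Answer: -11152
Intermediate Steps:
M(x) = 1 (M(x) = (2*x)/((2*x)) = (2*x)*(1/(2*x)) = 1)
U(k, o) = 2*k*(k + o) (U(k, o) = (2*k)*(k + o) = 2*k*(k + o))
-11026 - U(M(9), 68 - 1*6) = -11026 - 2*(1 + (68 - 1*6)) = -11026 - 2*(1 + (68 - 6)) = -11026 - 2*(1 + 62) = -11026 - 2*63 = -11026 - 1*126 = -11026 - 126 = -11152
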